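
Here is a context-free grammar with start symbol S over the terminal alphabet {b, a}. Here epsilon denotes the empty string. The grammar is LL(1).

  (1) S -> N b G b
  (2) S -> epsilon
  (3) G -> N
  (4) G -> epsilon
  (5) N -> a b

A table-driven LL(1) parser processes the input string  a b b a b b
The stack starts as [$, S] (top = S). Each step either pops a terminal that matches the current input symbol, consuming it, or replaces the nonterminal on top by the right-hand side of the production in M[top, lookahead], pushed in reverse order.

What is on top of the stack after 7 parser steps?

     Stack        Input          Action
  1  $ S          a b b a b b $  expand S -> N b G b
  2  $ b G b N    a b b a b b $  expand N -> a b
  3  $ b G b b a  a b b a b b $  match a
  4  $ b G b b    b b a b b $    match b
  5  $ b G b      b a b b $      match b
  6  $ b G        a b b $        expand G -> N
  7  $ b N        a b b $        expand N -> a b
Stack after step 7: $ b b a (top = a).

a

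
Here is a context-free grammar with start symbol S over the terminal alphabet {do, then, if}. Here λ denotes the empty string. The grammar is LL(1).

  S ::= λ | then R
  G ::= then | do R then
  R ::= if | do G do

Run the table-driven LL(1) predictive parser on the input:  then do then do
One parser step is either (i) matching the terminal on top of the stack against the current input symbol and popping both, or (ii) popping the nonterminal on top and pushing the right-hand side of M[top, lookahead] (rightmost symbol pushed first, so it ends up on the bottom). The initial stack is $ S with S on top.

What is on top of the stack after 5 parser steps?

then

     Stack      Input              Action
  1  $ S        then do then do $  expand S ::= then R
  2  $ R then   then do then do $  match then
  3  $ R        do then do $       expand R ::= do G do
  4  $ do G do  do then do $       match do
  5  $ do G     then do $          expand G ::= then
Stack after step 5: $ do then (top = then).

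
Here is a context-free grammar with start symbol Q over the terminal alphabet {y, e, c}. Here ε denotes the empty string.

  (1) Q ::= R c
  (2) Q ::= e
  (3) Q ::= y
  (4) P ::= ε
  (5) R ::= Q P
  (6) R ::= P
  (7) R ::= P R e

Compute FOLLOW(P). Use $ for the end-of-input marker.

{c, e, y}

FIRST(P): from P::=ε we get {ε}. So FIRST(P) = {ε}.
FIRST(Q): from Q::=R c we get {c, e, y}; from Q::=e we get {e}; from Q::=y we get {y}. So FIRST(Q) = {c, e, y}.
FIRST(R): from R::=Q P we get {c, e, y}; from R::=P we get {ε}; from R::=P R e we get {c, e, y}. So FIRST(R) = {ε, c, e, y}.
FOLLOW(Q) includes $ since Q is the start symbol.
FOLLOW(R): in Q::=R c, R is followed by c with FIRST {c}; in R::=P R e, R is followed by e with FIRST {e}. Thus FOLLOW(R) = {c, e}.
FOLLOW(Q): in R::=Q P, Q is followed by P with FIRST {ε}; in R::=Q P, the suffix after Q is nullable, so FOLLOW(Q) ⊇ FOLLOW(R) = {c, e}. Thus FOLLOW(Q) = {$, c, e}.
FOLLOW(P): in R::=Q P, the suffix after P is empty, so FOLLOW(P) ⊇ FOLLOW(R) = {c, e}; in R::=P, the suffix after P is empty, so FOLLOW(P) ⊇ FOLLOW(R) = {c, e}; in R::=P R e, P is followed by R e with FIRST {c, e, y}. Thus FOLLOW(P) = {c, e, y}.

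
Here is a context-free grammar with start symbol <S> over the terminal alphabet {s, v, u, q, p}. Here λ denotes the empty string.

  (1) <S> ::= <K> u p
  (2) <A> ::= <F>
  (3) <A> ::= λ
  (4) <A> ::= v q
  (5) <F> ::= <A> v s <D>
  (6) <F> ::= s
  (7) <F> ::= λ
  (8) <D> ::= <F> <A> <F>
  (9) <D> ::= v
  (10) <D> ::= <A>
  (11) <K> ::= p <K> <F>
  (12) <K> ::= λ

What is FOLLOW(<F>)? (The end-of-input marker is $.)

FIRST(<K>) = {λ, p}
FIRST(<S>) = {p, u}  (via <K> u p)
FIRST(<A>) = {λ, s, v}  (via <F>)
FIRST(<F>) = {λ, s, v}  (via <A> v s <D>)
FIRST(<D>) = {λ, s, v}  (via <F> <A> <F>, <A>)
FOLLOW(<S>) includes $ since <S> is the start symbol.
FOLLOW(<S>): <S> appears on no right-hand side. Thus FOLLOW(<S>) = {$}.
FOLLOW(<K>): in <S>::=<K> u p, <K> is followed by u p with FIRST {u}; in <K>::=p <K> <F>, <K> is followed by <F> with FIRST {λ, s, v}; in <K>::=p <K> <F>, the suffix after <K> is nullable (adds nothing new). Thus FOLLOW(<K>) = {s, u, v}.
FOLLOW(<A>): in <F>::=<A> v s <D>, <A> is followed by v s <D> with FIRST {v}; in <D>::=<F> <A> <F>, <A> is followed by <F> with FIRST {λ, s, v}; in <D>::=<F> <A> <F>, the suffix after <A> is nullable, so FOLLOW(<A>) ⊇ FOLLOW(<D>) = {s, u, v}; in <D>::=<A>, the suffix after <A> is empty, so FOLLOW(<A>) ⊇ FOLLOW(<D>) = {s, u, v}. Thus FOLLOW(<A>) = {s, u, v}.
FOLLOW(<F>): in <A>::=<F>, the suffix after <F> is empty, so FOLLOW(<F>) ⊇ FOLLOW(<A>) = {s, u, v}; in <D>::=<F> <A> <F> (occurrence 1), <F> is followed by <A> <F> with FIRST {λ, s, v}; in <D>::=<F> <A> <F> (occurrence 1), the suffix after <F> is nullable, so FOLLOW(<F>) ⊇ FOLLOW(<D>) = {s, u, v}; in <D>::=<F> <A> <F> (occurrence 2), the suffix after <F> is empty, so FOLLOW(<F>) ⊇ FOLLOW(<D>) = {s, u, v}; in <K>::=p <K> <F>, the suffix after <F> is empty, so FOLLOW(<F>) ⊇ FOLLOW(<K>) = {s, u, v}. Thus FOLLOW(<F>) = {s, u, v}.
FOLLOW(<D>): in <F>::=<A> v s <D>, the suffix after <D> is empty, so FOLLOW(<D>) ⊇ FOLLOW(<F>) = {s, u, v}. Thus FOLLOW(<D>) = {s, u, v}.

{s, u, v}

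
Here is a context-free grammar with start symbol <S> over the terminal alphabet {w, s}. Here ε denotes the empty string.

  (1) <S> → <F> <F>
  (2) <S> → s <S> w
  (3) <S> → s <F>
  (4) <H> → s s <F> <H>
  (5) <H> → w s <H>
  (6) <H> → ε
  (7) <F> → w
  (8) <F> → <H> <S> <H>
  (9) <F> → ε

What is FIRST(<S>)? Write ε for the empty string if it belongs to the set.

{ε, s, w}

FIRST(<H>): from <H>→s s <F> <H> we get {s}; from <H>→w s <H> we get {w}; from <H>→ε we get {ε}. So FIRST(<H>) = {ε, s, w}.
FIRST(<S>): from <S>→<F> <F> we get {ε, s, w}; from <S>→s <S> w we get {s}; from <S>→s <F> we get {s}. So FIRST(<S>) = {ε, s, w}.
FIRST(<F>): from <F>→w we get {w}; from <F>→<H> <S> <H> we get {ε, s, w}; from <F>→ε we get {ε}. So FIRST(<F>) = {ε, s, w}.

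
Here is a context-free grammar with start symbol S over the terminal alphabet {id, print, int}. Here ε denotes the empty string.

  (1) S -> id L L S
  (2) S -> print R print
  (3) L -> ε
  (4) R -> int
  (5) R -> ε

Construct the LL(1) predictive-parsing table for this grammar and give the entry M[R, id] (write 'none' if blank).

none

FIRST(S): from S->id L L S we get {id}; from S->print R print we get {print}. So FIRST(S) = {id, print}.
FIRST(L): from L->ε we get {ε}. So FIRST(L) = {ε}.
FIRST(R): from R->int we get {int}; from R->ε we get {ε}. So FIRST(R) = {ε, int}.
FOLLOW(S) includes $ since S is the start symbol.
FOLLOW(R): in S->print R print, R is followed by print with FIRST {print}. Thus FOLLOW(R) = {print}.
For R -> int: FIRST(int) = {int}, so it goes in M[R, t] for t ∈ {int}.
For R -> ε: FIRST(ε) = {ε}, so it goes in M[R, t] for t ∈ {}; since ε ∈ FIRST, also for every t ∈ FOLLOW(R) = {print}.
None of these place a production in M[R, id].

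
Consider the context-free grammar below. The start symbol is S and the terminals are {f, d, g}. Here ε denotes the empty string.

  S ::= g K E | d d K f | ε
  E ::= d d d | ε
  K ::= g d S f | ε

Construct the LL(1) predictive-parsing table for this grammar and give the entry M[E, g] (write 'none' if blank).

none

FIRST(S): from S::=g K E we get {g}; from S::=d d K f we get {d}; from S::=ε we get {ε}. So FIRST(S) = {ε, d, g}.
FIRST(E): from E::=d d d we get {d}; from E::=ε we get {ε}. So FIRST(E) = {ε, d}.
FIRST(K): from K::=g d S f we get {g}; from K::=ε we get {ε}. So FIRST(K) = {ε, g}.
FOLLOW(S) includes $ since S is the start symbol.
FOLLOW(S): in K::=g d S f, S is followed by f with FIRST {f}. Thus FOLLOW(S) = {$, f}.
FOLLOW(E): in S::=g K E, the suffix after E is empty, so FOLLOW(E) ⊇ FOLLOW(S) = {$, f}. Thus FOLLOW(E) = {$, f}.
For E ::= d d d: FIRST(d d d) = {d}, so it goes in M[E, t] for t ∈ {d}.
For E ::= ε: FIRST(ε) = {ε}, so it goes in M[E, t] for t ∈ {}; since ε ∈ FIRST, also for every t ∈ FOLLOW(E) = {$, f}.
None of these place a production in M[E, g].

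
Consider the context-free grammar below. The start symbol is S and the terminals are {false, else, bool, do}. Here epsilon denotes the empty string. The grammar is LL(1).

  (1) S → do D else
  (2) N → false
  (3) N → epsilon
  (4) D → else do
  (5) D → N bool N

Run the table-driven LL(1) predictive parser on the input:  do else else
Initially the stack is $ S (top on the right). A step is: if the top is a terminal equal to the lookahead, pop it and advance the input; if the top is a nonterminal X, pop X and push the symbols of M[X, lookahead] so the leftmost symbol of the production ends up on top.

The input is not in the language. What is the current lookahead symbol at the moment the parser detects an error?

else

step 1: stack=$ S  input=do else else $  — expand S → do D else
step 2: stack=$ else D do  input=do else else $  — match do
step 3: stack=$ else D  input=else else $  — expand D → else do
step 4: stack=$ else do else  input=else else $  — match else
step 5: stack=$ else do  input=else $  — error: top is terminal do but lookahead is else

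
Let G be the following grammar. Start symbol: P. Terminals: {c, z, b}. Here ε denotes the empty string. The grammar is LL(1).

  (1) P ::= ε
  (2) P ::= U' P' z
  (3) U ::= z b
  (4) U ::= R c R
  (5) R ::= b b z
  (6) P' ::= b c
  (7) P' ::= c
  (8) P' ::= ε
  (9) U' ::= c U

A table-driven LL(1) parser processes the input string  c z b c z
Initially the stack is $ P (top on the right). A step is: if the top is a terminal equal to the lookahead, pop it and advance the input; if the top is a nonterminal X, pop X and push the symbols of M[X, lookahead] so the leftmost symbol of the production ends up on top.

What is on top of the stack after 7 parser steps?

step 1: stack=$ P  input=c z b c z $  — expand P ::= U' P' z
step 2: stack=$ z P' U'  input=c z b c z $  — expand U' ::= c U
step 3: stack=$ z P' U c  input=c z b c z $  — match c
step 4: stack=$ z P' U  input=z b c z $  — expand U ::= z b
step 5: stack=$ z P' b z  input=z b c z $  — match z
step 6: stack=$ z P' b  input=b c z $  — match b
step 7: stack=$ z P'  input=c z $  — expand P' ::= c
Stack after step 7: $ z c (top = c).

c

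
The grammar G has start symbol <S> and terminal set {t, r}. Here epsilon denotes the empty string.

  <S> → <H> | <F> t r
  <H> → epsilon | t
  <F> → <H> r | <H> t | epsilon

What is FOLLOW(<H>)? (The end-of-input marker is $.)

{$, r, t}

FIRST(<H>): from <H>→epsilon we get {epsilon}; from <H>→t we get {t}. So FIRST(<H>) = {epsilon, t}.
FIRST(<F>): from <F>→<H> r we get {r, t}; from <F>→<H> t we get {t}; from <F>→epsilon we get {epsilon}. So FIRST(<F>) = {epsilon, r, t}.
FIRST(<S>): from <S>→<H> we get {epsilon, t}; from <S>→<F> t r we get {r, t}. So FIRST(<S>) = {epsilon, r, t}.
FOLLOW(<S>) includes $ since <S> is the start symbol.
FOLLOW(<S>): <S> appears on no right-hand side. Thus FOLLOW(<S>) = {$}.
FOLLOW(<H>): in <S>→<H>, the suffix after <H> is empty, so FOLLOW(<H>) ⊇ FOLLOW(<S>) = {$}; in <F>→<H> r, <H> is followed by r with FIRST {r}; in <F>→<H> t, <H> is followed by t with FIRST {t}. Thus FOLLOW(<H>) = {$, r, t}.
FOLLOW(<F>): in <S>→<F> t r, <F> is followed by t r with FIRST {t}. Thus FOLLOW(<F>) = {t}.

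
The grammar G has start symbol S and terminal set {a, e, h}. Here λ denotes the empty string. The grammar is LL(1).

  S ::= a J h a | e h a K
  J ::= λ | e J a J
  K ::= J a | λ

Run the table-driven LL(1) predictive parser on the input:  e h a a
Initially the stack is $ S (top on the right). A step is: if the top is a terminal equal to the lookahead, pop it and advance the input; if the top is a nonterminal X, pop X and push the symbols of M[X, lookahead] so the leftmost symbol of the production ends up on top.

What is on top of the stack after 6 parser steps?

a

step 1: stack=$ S  input=e h a a $  — expand S ::= e h a K
step 2: stack=$ K a h e  input=e h a a $  — match e
step 3: stack=$ K a h  input=h a a $  — match h
step 4: stack=$ K a  input=a a $  — match a
step 5: stack=$ K  input=a $  — expand K ::= J a
step 6: stack=$ a J  input=a $  — expand J ::= λ
Stack after step 6: $ a (top = a).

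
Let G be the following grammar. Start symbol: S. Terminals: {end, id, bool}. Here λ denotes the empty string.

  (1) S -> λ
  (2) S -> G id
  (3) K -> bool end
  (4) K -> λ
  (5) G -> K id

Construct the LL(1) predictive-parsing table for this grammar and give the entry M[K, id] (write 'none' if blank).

K -> λ

FIRST(K): from K->bool end we get {bool}; from K->λ we get {λ}. So FIRST(K) = {λ, bool}.
FIRST(G): from G->K id we get {bool, id}. So FIRST(G) = {bool, id}.
FIRST(S): from S->λ we get {λ}; from S->G id we get {bool, id}. So FIRST(S) = {λ, bool, id}.
FOLLOW(S) includes $ since S is the start symbol.
FOLLOW(K): in G->K id, K is followed by id with FIRST {id}. Thus FOLLOW(K) = {id}.
For K -> bool end: FIRST(bool end) = {bool}, so it goes in M[K, t] for t ∈ {bool}.
For K -> λ: FIRST(λ) = {λ}, so it goes in M[K, t] for t ∈ {}; since λ ∈ FIRST, also for every t ∈ FOLLOW(K) = {id}.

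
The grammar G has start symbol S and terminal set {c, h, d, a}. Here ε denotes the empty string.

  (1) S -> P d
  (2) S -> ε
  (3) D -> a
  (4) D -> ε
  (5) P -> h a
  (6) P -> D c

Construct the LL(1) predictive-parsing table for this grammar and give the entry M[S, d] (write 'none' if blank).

FIRST(D) = {ε, a}
FIRST(P) = {a, c, h}  (via D c)
FIRST(S) = {ε, a, c, h}  (via P d)
FOLLOW(S) includes $ since S is the start symbol.
FOLLOW(S): S appears on no right-hand side. Thus FOLLOW(S) = {$}.
For S -> P d: FIRST(P d) = {a, c, h}, so it goes in M[S, t] for t ∈ {a, c, h}.
For S -> ε: FIRST(ε) = {ε}, so it goes in M[S, t] for t ∈ {}; since ε ∈ FIRST, also for every t ∈ FOLLOW(S) = {$}.
None of these place a production in M[S, d].

none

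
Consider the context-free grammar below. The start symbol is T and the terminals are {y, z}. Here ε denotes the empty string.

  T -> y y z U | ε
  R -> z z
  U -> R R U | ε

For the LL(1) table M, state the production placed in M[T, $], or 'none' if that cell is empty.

T -> ε

FIRST(T) = {ε, y}
FIRST(R) = {z}
FIRST(U) = {ε, z}  (via R R U)
FOLLOW(T) includes $ since T is the start symbol.
FOLLOW(T): T appears on no right-hand side. Thus FOLLOW(T) = {$}.
For T -> y y z U: FIRST(y y z U) = {y}, so it goes in M[T, t] for t ∈ {y}.
For T -> ε: FIRST(ε) = {ε}, so it goes in M[T, t] for t ∈ {}; since ε ∈ FIRST, also for every t ∈ FOLLOW(T) = {$}.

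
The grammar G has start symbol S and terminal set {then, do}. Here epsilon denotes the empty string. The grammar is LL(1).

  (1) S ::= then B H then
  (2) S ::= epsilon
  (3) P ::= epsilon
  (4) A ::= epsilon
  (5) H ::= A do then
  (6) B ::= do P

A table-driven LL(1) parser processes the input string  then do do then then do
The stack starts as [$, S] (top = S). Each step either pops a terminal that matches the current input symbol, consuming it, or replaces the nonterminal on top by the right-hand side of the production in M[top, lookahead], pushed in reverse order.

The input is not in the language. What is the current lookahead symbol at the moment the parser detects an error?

do

      Stack             Input                      Action
   1  $ S               then do do then then do $  expand S ::= then B H then
   2  $ then H B then   then do do then then do $  match then
   3  $ then H B        do do then then do $       expand B ::= do P
   4  $ then H P do     do do then then do $       match do
   5  $ then H P        do then then do $          expand P ::= epsilon
   6  $ then H          do then then do $          expand H ::= A do then
   7  $ then then do A  do then then do $          expand A ::= epsilon
   8  $ then then do    do then then do $          match do
   9  $ then then       then then do $             match then
  10  $ then            then do $                  match then
  11  $                 do $                       error: stack empty but input remains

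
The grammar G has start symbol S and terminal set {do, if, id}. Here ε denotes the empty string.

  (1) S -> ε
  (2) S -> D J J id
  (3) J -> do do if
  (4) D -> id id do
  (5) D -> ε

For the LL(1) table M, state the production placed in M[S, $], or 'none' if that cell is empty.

FIRST(J): from J->do do if we get {do}. So FIRST(J) = {do}.
FIRST(D): from D->id id do we get {id}; from D->ε we get {ε}. So FIRST(D) = {ε, id}.
FIRST(S): from S->ε we get {ε}; from S->D J J id we get {do, id}. So FIRST(S) = {ε, do, id}.
FOLLOW(S) includes $ since S is the start symbol.
FOLLOW(S): S appears on no right-hand side. Thus FOLLOW(S) = {$}.
For S -> ε: FIRST(ε) = {ε}, so it goes in M[S, t] for t ∈ {}; since ε ∈ FIRST, also for every t ∈ FOLLOW(S) = {$}.
For S -> D J J id: FIRST(D J J id) = {do, id}, so it goes in M[S, t] for t ∈ {do, id}.

S -> ε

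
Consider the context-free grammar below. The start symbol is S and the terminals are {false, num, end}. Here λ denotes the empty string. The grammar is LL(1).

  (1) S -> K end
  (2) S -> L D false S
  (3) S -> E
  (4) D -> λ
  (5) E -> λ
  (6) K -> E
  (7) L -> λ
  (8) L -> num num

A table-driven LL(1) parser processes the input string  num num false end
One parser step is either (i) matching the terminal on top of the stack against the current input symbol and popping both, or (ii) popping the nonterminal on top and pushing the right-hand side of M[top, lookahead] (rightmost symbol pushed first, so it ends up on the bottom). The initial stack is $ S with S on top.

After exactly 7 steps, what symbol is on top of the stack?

K

step 1: stack=$ S  input=num num false end $  — expand S -> L D false S
step 2: stack=$ S false D L  input=num num false end $  — expand L -> num num
step 3: stack=$ S false D num num  input=num num false end $  — match num
step 4: stack=$ S false D num  input=num false end $  — match num
step 5: stack=$ S false D  input=false end $  — expand D -> λ
step 6: stack=$ S false  input=false end $  — match false
step 7: stack=$ S  input=end $  — expand S -> K end
Stack after step 7: $ end K (top = K).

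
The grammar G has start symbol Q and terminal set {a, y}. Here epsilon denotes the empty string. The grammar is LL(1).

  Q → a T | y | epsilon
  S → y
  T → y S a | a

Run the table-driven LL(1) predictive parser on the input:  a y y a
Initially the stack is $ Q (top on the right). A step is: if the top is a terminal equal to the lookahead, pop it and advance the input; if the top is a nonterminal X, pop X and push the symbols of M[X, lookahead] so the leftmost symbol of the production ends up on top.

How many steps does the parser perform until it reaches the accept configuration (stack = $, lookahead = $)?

7

     Stack    Input      Action
  1  $ Q      a y y a $  expand Q → a T
  2  $ T a    a y y a $  match a
  3  $ T      y y a $    expand T → y S a
  4  $ a S y  y y a $    match y
  5  $ a S    y a $      expand S → y
  6  $ a y    y a $      match y
  7  $ a      a $        match a
Accept reached after 7 steps.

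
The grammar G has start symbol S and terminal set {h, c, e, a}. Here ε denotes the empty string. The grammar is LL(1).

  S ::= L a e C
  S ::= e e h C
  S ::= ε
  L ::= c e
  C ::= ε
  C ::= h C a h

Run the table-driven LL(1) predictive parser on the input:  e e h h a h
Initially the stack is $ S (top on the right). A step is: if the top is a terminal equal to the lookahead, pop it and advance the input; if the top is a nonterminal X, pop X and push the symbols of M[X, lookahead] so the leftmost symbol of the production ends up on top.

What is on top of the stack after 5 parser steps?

h

     Stack      Input          Action
  1  $ S        e e h h a h $  expand S ::= e e h C
  2  $ C h e e  e e h h a h $  match e
  3  $ C h e    e h h a h $    match e
  4  $ C h      h h a h $      match h
  5  $ C        h a h $        expand C ::= h C a h
Stack after step 5: $ h a C h (top = h).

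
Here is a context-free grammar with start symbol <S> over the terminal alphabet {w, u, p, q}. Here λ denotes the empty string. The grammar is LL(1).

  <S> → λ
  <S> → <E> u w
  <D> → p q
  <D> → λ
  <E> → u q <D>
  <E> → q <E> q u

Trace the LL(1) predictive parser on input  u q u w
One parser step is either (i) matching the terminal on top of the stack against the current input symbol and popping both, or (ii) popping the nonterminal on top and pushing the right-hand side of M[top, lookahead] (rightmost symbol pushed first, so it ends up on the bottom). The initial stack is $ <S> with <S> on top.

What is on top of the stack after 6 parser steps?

     Stack          Input      Action
  1  $ <S>          u q u w $  expand <S> → <E> u w
  2  $ w u <E>      u q u w $  expand <E> → u q <D>
  3  $ w u <D> q u  u q u w $  match u
  4  $ w u <D> q    q u w $    match q
  5  $ w u <D>      u w $      expand <D> → λ
  6  $ w u          u w $      match u
Stack after step 6: $ w (top = w).

w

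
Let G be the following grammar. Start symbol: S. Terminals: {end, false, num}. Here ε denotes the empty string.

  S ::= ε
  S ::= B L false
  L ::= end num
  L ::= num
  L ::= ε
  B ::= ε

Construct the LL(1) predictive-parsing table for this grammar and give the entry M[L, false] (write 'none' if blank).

L ::= ε

FIRST(L) = {ε, end, num}
FIRST(B) = {ε}
FIRST(S) = {ε, end, false, num}  (via B L false)
FOLLOW(S) includes $ since S is the start symbol.
FOLLOW(L): in S::=B L false, L is followed by false with FIRST {false}. Thus FOLLOW(L) = {false}.
For L ::= end num: FIRST(end num) = {end}, so it goes in M[L, t] for t ∈ {end}.
For L ::= num: FIRST(num) = {num}, so it goes in M[L, t] for t ∈ {num}.
For L ::= ε: FIRST(ε) = {ε}, so it goes in M[L, t] for t ∈ {}; since ε ∈ FIRST, also for every t ∈ FOLLOW(L) = {false}.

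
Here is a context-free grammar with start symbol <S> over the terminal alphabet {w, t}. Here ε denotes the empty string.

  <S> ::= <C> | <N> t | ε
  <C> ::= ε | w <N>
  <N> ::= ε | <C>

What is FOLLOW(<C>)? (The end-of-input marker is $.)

FIRST(<C>): from <C>::=ε we get {ε}; from <C>::=w <N> we get {w}. So FIRST(<C>) = {ε, w}.
FIRST(<N>): from <N>::=ε we get {ε}; from <N>::=<C> we get {ε, w}. So FIRST(<N>) = {ε, w}.
FIRST(<S>): from <S>::=<C> we get {ε, w}; from <S>::=<N> t we get {t, w}; from <S>::=ε we get {ε}. So FIRST(<S>) = {ε, t, w}.
FOLLOW(<S>) includes $ since <S> is the start symbol.
FOLLOW(<S>): <S> appears on no right-hand side. Thus FOLLOW(<S>) = {$}.
FOLLOW(<C>): in <S>::=<C>, the suffix after <C> is empty, so FOLLOW(<C>) ⊇ FOLLOW(<S>) = {$}; in <N>::=<C>, the suffix after <C> is empty, so FOLLOW(<C>) ⊇ FOLLOW(<N>) = {$, t}. Thus FOLLOW(<C>) = {$, t}.
FOLLOW(<N>): in <S>::=<N> t, <N> is followed by t with FIRST {t}; in <C>::=w <N>, the suffix after <N> is empty, so FOLLOW(<N>) ⊇ FOLLOW(<C>) = {$, t}. Thus FOLLOW(<N>) = {$, t}.

{$, t}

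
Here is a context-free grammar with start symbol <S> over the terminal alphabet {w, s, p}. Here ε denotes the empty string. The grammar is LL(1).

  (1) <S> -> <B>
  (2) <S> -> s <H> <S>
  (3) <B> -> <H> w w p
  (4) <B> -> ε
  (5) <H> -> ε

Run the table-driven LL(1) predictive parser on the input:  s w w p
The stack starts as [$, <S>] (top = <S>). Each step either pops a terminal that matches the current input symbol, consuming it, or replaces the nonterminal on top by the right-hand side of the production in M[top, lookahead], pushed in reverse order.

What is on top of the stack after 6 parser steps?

     Stack        Input      Action
  1  $ <S>        s w w p $  expand <S> -> s <H> <S>
  2  $ <S> <H> s  s w w p $  match s
  3  $ <S> <H>    w w p $    expand <H> -> ε
  4  $ <S>        w w p $    expand <S> -> <B>
  5  $ <B>        w w p $    expand <B> -> <H> w w p
  6  $ p w w <H>  w w p $    expand <H> -> ε
Stack after step 6: $ p w w (top = w).

w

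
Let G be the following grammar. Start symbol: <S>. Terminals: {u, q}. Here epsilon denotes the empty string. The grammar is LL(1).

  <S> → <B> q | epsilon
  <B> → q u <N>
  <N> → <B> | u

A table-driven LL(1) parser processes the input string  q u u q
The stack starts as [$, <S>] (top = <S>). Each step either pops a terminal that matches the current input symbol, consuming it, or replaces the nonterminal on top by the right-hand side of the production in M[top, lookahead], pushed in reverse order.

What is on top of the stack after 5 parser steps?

step 1: stack=$ <S>  input=q u u q $  — expand <S> → <B> q
step 2: stack=$ q <B>  input=q u u q $  — expand <B> → q u <N>
step 3: stack=$ q <N> u q  input=q u u q $  — match q
step 4: stack=$ q <N> u  input=u u q $  — match u
step 5: stack=$ q <N>  input=u q $  — expand <N> → u
Stack after step 5: $ q u (top = u).

u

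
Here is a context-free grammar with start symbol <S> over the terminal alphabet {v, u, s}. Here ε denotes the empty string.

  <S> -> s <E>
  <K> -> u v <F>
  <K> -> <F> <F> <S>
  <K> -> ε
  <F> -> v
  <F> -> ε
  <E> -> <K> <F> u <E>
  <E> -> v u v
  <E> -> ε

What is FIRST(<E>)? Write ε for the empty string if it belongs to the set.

FIRST(<S>) = {s}
FIRST(<F>) = {ε, v}
FIRST(<K>) = {ε, s, u, v}  (via <F> <F> <S>)
FIRST(<E>) = {ε, s, u, v}  (via <K> <F> u <E>)

{ε, s, u, v}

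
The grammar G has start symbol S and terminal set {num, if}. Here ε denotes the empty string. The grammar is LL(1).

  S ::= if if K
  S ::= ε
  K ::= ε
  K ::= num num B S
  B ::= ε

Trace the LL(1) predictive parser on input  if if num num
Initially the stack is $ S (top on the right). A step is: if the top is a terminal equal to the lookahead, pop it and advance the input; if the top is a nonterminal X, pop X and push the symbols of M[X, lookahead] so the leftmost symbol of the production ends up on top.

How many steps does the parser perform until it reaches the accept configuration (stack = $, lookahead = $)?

8

step 1: stack=$ S  input=if if num num $  — expand S ::= if if K
step 2: stack=$ K if if  input=if if num num $  — match if
step 3: stack=$ K if  input=if num num $  — match if
step 4: stack=$ K  input=num num $  — expand K ::= num num B S
step 5: stack=$ S B num num  input=num num $  — match num
step 6: stack=$ S B num  input=num $  — match num
step 7: stack=$ S B  input=$  — expand B ::= ε
step 8: stack=$ S  input=$  — expand S ::= ε
Accept reached after 8 steps.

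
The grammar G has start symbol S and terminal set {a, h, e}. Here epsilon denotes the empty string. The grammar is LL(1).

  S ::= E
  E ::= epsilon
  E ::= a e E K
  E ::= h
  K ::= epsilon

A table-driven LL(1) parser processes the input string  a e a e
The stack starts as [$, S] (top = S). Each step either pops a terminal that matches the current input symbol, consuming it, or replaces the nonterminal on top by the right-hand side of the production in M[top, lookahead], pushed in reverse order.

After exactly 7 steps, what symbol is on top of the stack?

E

     Stack        Input      Action
  1  $ S          a e a e $  expand S ::= E
  2  $ E          a e a e $  expand E ::= a e E K
  3  $ K E e a    a e a e $  match a
  4  $ K E e      e a e $    match e
  5  $ K E        a e $      expand E ::= a e E K
  6  $ K K E e a  a e $      match a
  7  $ K K E e    e $        match e
Stack after step 7: $ K K E (top = E).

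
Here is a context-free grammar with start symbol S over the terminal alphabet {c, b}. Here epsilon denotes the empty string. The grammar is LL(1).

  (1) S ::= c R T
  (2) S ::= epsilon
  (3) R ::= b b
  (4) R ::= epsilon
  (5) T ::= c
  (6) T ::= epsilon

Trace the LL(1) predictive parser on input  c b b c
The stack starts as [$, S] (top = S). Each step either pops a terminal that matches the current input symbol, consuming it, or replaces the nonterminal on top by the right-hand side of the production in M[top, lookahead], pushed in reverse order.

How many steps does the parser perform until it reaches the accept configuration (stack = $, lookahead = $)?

7

step 1: stack=$ S  input=c b b c $  — expand S ::= c R T
step 2: stack=$ T R c  input=c b b c $  — match c
step 3: stack=$ T R  input=b b c $  — expand R ::= b b
step 4: stack=$ T b b  input=b b c $  — match b
step 5: stack=$ T b  input=b c $  — match b
step 6: stack=$ T  input=c $  — expand T ::= c
step 7: stack=$ c  input=c $  — match c
Accept reached after 7 steps.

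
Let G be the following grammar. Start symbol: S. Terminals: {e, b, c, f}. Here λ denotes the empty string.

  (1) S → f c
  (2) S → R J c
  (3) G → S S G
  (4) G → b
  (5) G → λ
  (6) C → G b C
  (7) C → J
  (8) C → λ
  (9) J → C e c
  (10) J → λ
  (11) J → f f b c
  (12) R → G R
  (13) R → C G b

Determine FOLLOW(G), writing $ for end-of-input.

FIRST(S) = {b, e, f}  (via R J c)
FIRST(G) = {λ, b, e, f}  (via S S G)
FIRST(C) = {λ, b, e, f}  (via G b C, J)
FIRST(J) = {λ, b, e, f}  (via C e c)
FIRST(R) = {b, e, f}  (via G R, C G b)
FOLLOW(S) includes $ since S is the start symbol.
FOLLOW(G): in G→S S G, the suffix after G is empty (adds nothing new); in C→G b C, G is followed by b C with FIRST {b}; in R→G R, G is followed by R with FIRST {b, e, f}; in R→C G b, G is followed by b with FIRST {b}. Thus FOLLOW(G) = {b, e, f}.
FOLLOW(S): in G→S S G (occurrence 1), S is followed by S G with FIRST {b, e, f}; in G→S S G (occurrence 2), S is followed by G with FIRST {λ, b, e, f}; in G→S S G (occurrence 2), the suffix after S is nullable, so FOLLOW(S) ⊇ FOLLOW(G) = {b, e, f}. Thus FOLLOW(S) = {$, b, e, f}.
FOLLOW(C): in C→G b C, the suffix after C is empty (adds nothing new); in J→C e c, C is followed by e c with FIRST {e}; in R→C G b, C is followed by G b with FIRST {b, e, f}. Thus FOLLOW(C) = {b, e, f}.
FOLLOW(J): in S→R J c, J is followed by c with FIRST {c}; in C→J, the suffix after J is empty, so FOLLOW(J) ⊇ FOLLOW(C) = {b, e, f}. Thus FOLLOW(J) = {b, c, e, f}.
FOLLOW(R): in S→R J c, R is followed by J c with FIRST {b, c, e, f}; in R→G R, the suffix after R is empty (adds nothing new). Thus FOLLOW(R) = {b, c, e, f}.

{b, e, f}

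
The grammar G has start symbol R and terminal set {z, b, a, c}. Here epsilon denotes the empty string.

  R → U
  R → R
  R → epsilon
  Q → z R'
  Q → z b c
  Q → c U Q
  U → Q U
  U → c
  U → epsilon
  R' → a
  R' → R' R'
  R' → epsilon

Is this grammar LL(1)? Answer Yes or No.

FIRST(R) = {epsilon, c, z}
FIRST(Q) = {c, z}
FIRST(U) = {epsilon, c, z}
FIRST(R') = {epsilon, a}
FOLLOW(R) = {$}
FOLLOW(Q) = {$, c, z}
FOLLOW(U) = {$, c, z}
FOLLOW(R') = {$, a, c, z}
Cell M[Q, z] receives both Q → z R' and Q → z b c — the grammar is not LL(1).

No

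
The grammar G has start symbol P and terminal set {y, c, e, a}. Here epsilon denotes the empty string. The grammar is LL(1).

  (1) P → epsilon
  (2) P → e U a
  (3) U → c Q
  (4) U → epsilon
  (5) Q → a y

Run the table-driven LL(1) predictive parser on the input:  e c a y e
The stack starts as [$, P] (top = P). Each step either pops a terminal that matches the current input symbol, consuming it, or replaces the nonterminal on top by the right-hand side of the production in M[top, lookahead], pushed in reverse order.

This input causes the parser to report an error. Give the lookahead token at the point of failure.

e

     Stack    Input        Action
  1  $ P      e c a y e $  expand P → e U a
  2  $ a U e  e c a y e $  match e
  3  $ a U    c a y e $    expand U → c Q
  4  $ a Q c  c a y e $    match c
  5  $ a Q    a y e $      expand Q → a y
  6  $ a y a  a y e $      match a
  7  $ a y    y e $        match y
  8  $ a      e $          error: top is terminal a but lookahead is e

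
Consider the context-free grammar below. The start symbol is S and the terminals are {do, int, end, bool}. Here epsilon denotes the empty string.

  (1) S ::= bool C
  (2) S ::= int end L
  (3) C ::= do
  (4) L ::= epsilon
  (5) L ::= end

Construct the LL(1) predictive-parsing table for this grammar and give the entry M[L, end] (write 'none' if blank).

FIRST(S): from S::=bool C we get {bool}; from S::=int end L we get {int}. So FIRST(S) = {bool, int}.
FIRST(C): from C::=do we get {do}. So FIRST(C) = {do}.
FIRST(L): from L::=epsilon we get {epsilon}; from L::=end we get {end}. So FIRST(L) = {epsilon, end}.
FOLLOW(S) includes $ since S is the start symbol.
FOLLOW(S): S appears on no right-hand side. Thus FOLLOW(S) = {$}.
FOLLOW(L): in S::=int end L, the suffix after L is empty, so FOLLOW(L) ⊇ FOLLOW(S) = {$}. Thus FOLLOW(L) = {$}.
For L ::= epsilon: FIRST(epsilon) = {epsilon}, so it goes in M[L, t] for t ∈ {}; since epsilon ∈ FIRST, also for every t ∈ FOLLOW(L) = {$}.
For L ::= end: FIRST(end) = {end}, so it goes in M[L, t] for t ∈ {end}.

L ::= end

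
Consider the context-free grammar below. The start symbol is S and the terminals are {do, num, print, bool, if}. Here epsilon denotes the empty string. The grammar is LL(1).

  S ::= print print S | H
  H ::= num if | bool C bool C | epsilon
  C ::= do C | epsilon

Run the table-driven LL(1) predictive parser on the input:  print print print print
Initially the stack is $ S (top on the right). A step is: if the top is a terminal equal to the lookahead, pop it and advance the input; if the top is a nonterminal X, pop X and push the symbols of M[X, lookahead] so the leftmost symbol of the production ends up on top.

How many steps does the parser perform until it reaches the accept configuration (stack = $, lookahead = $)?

8

     Stack            Input                      Action
  1  $ S              print print print print $  expand S ::= print print S
  2  $ S print print  print print print print $  match print
  3  $ S print        print print print $        match print
  4  $ S              print print $              expand S ::= print print S
  5  $ S print print  print print $              match print
  6  $ S print        print $                    match print
  7  $ S              $                          expand S ::= H
  8  $ H              $                          expand H ::= epsilon
Accept reached after 8 steps.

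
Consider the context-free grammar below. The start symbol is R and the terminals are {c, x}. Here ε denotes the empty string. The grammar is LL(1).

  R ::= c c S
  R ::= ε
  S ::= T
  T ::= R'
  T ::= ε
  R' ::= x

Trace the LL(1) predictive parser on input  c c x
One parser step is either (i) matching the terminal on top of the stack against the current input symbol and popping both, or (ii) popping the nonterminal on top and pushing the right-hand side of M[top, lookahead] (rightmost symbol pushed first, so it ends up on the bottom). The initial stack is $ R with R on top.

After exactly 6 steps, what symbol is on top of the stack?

x

     Stack    Input    Action
  1  $ R      c c x $  expand R ::= c c S
  2  $ S c c  c c x $  match c
  3  $ S c    c x $    match c
  4  $ S      x $      expand S ::= T
  5  $ T      x $      expand T ::= R'
  6  $ R'     x $      expand R' ::= x
Stack after step 6: $ x (top = x).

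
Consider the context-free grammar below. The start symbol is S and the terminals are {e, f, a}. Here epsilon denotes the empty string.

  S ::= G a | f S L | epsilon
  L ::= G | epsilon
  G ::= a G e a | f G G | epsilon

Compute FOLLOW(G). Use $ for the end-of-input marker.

FIRST(G): from G::=a G e a we get {a}; from G::=f G G we get {f}; from G::=epsilon we get {epsilon}. So FIRST(G) = {epsilon, a, f}.
FIRST(S): from S::=G a we get {a, f}; from S::=f S L we get {f}; from S::=epsilon we get {epsilon}. So FIRST(S) = {epsilon, a, f}.
FIRST(L): from L::=G we get {epsilon, a, f}; from L::=epsilon we get {epsilon}. So FIRST(L) = {epsilon, a, f}.
FOLLOW(S) includes $ since S is the start symbol.
FOLLOW(S): in S::=f S L, S is followed by L with FIRST {epsilon, a, f}; in S::=f S L, the suffix after S is nullable (adds nothing new). Thus FOLLOW(S) = {$, a, f}.
FOLLOW(L): in S::=f S L, the suffix after L is empty, so FOLLOW(L) ⊇ FOLLOW(S) = {$, a, f}. Thus FOLLOW(L) = {$, a, f}.
FOLLOW(G): in S::=G a, G is followed by a with FIRST {a}; in L::=G, the suffix after G is empty, so FOLLOW(G) ⊇ FOLLOW(L) = {$, a, f}; in G::=a G e a, G is followed by e a with FIRST {e}; in G::=f G G (occurrence 1), G is followed by G with FIRST {epsilon, a, f}; in G::=f G G (occurrence 1), the suffix after G is nullable (adds nothing new); in G::=f G G (occurrence 2), the suffix after G is empty (adds nothing new). Thus FOLLOW(G) = {$, a, e, f}.

{$, a, e, f}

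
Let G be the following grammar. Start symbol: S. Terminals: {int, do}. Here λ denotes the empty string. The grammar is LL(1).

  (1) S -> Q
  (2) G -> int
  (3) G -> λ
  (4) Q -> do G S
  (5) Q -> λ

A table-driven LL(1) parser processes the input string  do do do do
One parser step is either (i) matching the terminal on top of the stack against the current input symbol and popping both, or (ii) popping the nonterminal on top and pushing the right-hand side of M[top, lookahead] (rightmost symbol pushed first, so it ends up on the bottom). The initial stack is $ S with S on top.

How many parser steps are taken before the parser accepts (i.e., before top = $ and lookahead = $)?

step 1: stack=$ S  input=do do do do $  — expand S -> Q
step 2: stack=$ Q  input=do do do do $  — expand Q -> do G S
step 3: stack=$ S G do  input=do do do do $  — match do
step 4: stack=$ S G  input=do do do $  — expand G -> λ
step 5: stack=$ S  input=do do do $  — expand S -> Q
step 6: stack=$ Q  input=do do do $  — expand Q -> do G S
step 7: stack=$ S G do  input=do do do $  — match do
step 8: stack=$ S G  input=do do $  — expand G -> λ
step 9: stack=$ S  input=do do $  — expand S -> Q
step 10: stack=$ Q  input=do do $  — expand Q -> do G S
step 11: stack=$ S G do  input=do do $  — match do
step 12: stack=$ S G  input=do $  — expand G -> λ
step 13: stack=$ S  input=do $  — expand S -> Q
step 14: stack=$ Q  input=do $  — expand Q -> do G S
step 15: stack=$ S G do  input=do $  — match do
step 16: stack=$ S G  input=$  — expand G -> λ
step 17: stack=$ S  input=$  — expand S -> Q
step 18: stack=$ Q  input=$  — expand Q -> λ
Accept reached after 18 steps.

18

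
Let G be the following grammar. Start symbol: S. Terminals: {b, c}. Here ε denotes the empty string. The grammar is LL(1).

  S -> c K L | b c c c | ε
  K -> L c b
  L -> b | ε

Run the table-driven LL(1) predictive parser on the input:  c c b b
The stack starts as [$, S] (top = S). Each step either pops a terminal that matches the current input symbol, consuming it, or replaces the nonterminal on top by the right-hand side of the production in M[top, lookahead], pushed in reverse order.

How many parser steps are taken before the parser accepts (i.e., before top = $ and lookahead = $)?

     Stack      Input      Action
  1  $ S        c c b b $  expand S -> c K L
  2  $ L K c    c c b b $  match c
  3  $ L K      c b b $    expand K -> L c b
  4  $ L b c L  c b b $    expand L -> ε
  5  $ L b c    c b b $    match c
  6  $ L b      b b $      match b
  7  $ L        b $        expand L -> b
  8  $ b        b $        match b
Accept reached after 8 steps.

8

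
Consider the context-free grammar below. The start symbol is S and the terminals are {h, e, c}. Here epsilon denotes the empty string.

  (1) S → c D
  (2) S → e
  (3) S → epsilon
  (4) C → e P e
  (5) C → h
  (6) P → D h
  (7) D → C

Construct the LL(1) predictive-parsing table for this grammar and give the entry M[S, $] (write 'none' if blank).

S → epsilon

FIRST(S): from S→c D we get {c}; from S→e we get {e}; from S→epsilon we get {epsilon}. So FIRST(S) = {epsilon, c, e}.
FIRST(C): from C→e P e we get {e}; from C→h we get {h}. So FIRST(C) = {e, h}.
FIRST(D): from D→C we get {e, h}. So FIRST(D) = {e, h}.
FIRST(P): from P→D h we get {e, h}. So FIRST(P) = {e, h}.
FOLLOW(S) includes $ since S is the start symbol.
FOLLOW(S): S appears on no right-hand side. Thus FOLLOW(S) = {$}.
For S → c D: FIRST(c D) = {c}, so it goes in M[S, t] for t ∈ {c}.
For S → e: FIRST(e) = {e}, so it goes in M[S, t] for t ∈ {e}.
For S → epsilon: FIRST(epsilon) = {epsilon}, so it goes in M[S, t] for t ∈ {}; since epsilon ∈ FIRST, also for every t ∈ FOLLOW(S) = {$}.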